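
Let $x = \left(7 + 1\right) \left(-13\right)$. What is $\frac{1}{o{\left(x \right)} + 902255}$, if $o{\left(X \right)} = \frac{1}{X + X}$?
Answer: $\frac{208}{187669039} \approx 1.1083 \cdot 10^{-6}$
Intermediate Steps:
$x = -104$ ($x = 8 \left(-13\right) = -104$)
$o{\left(X \right)} = \frac{1}{2 X}$
$\frac{1}{o{\left(x \right)} + 902255} = \frac{1}{\frac{1}{2 \left(-104\right)} + 902255} = \frac{1}{\frac{1}{2} \left(- \frac{1}{104}\right) + 902255} = \frac{1}{- \frac{1}{208} + 902255} = \frac{1}{\frac{187669039}{208}} = \frac{208}{187669039}$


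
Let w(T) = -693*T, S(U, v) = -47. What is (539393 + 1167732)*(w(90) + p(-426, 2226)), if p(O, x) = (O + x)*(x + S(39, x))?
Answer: 6589212288750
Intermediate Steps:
p(O, x) = (-47 + x)*(O + x) (p(O, x) = (O + x)*(x - 47) = (O + x)*(-47 + x) = (-47 + x)*(O + x))
(539393 + 1167732)*(w(90) + p(-426, 2226)) = (539393 + 1167732)*(-693*90 + (2226² - 47*(-426) - 47*2226 - 426*2226)) = 1707125*(-62370 + (4955076 + 20022 - 104622 - 948276)) = 1707125*(-62370 + 3922200) = 1707125*3859830 = 6589212288750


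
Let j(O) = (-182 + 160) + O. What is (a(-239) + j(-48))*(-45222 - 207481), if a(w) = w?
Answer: 78085227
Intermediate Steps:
j(O) = -22 + O
(a(-239) + j(-48))*(-45222 - 207481) = (-239 + (-22 - 48))*(-45222 - 207481) = (-239 - 70)*(-252703) = -309*(-252703) = 78085227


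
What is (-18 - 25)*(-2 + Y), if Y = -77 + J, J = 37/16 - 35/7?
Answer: 56201/16 ≈ 3512.6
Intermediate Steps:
J = -43/16 (J = 37*(1/16) - 35*⅐ = 37/16 - 5 = -43/16 ≈ -2.6875)
Y = -1275/16 (Y = -77 - 43/16 = -1275/16 ≈ -79.688)
(-18 - 25)*(-2 + Y) = (-18 - 25)*(-2 - 1275/16) = -43*(-1307/16) = 56201/16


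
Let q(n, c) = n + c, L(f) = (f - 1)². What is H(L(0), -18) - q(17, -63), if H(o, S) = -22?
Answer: 24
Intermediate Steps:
L(f) = (-1 + f)²
q(n, c) = c + n
H(L(0), -18) - q(17, -63) = -22 - (-63 + 17) = -22 - 1*(-46) = -22 + 46 = 24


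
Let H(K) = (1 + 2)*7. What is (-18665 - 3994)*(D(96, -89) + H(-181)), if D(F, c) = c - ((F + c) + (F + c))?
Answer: 1858038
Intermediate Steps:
D(F, c) = -c - 2*F (D(F, c) = c - (2*F + 2*c) = c + (-2*F - 2*c) = -c - 2*F)
H(K) = 21 (H(K) = 3*7 = 21)
(-18665 - 3994)*(D(96, -89) + H(-181)) = (-18665 - 3994)*((-1*(-89) - 2*96) + 21) = -22659*((89 - 192) + 21) = -22659*(-103 + 21) = -22659*(-82) = 1858038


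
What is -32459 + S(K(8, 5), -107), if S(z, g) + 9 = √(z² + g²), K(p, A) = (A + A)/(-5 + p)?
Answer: -32468 + √103141/3 ≈ -32361.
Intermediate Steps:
K(p, A) = 2*A/(-5 + p) (K(p, A) = (2*A)/(-5 + p) = 2*A/(-5 + p))
S(z, g) = -9 + √(g² + z²) (S(z, g) = -9 + √(z² + g²) = -9 + √(g² + z²))
-32459 + S(K(8, 5), -107) = -32459 + (-9 + √((-107)² + (2*5/(-5 + 8))²)) = -32459 + (-9 + √(11449 + (2*5/3)²)) = -32459 + (-9 + √(11449 + (2*5*(⅓))²)) = -32459 + (-9 + √(11449 + (10/3)²)) = -32459 + (-9 + √(11449 + 100/9)) = -32459 + (-9 + √(103141/9)) = -32459 + (-9 + √103141/3) = -32468 + √103141/3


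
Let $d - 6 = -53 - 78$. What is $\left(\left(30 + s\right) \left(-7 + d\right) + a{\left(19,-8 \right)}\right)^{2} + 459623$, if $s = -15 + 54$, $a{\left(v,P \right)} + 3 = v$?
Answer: $83124087$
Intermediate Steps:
$a{\left(v,P \right)} = -3 + v$
$s = 39$
$d = -125$ ($d = 6 - 131 = -125$)
$\left(\left(30 + s\right) \left(-7 + d\right) + a{\left(19,-8 \right)}\right)^{2} + 459623 = \left(\left(30 + 39\right) \left(-7 - 125\right) + \left(-3 + 19\right)\right)^{2} + 459623 = \left(69 \left(-132\right) + 16\right)^{2} + 459623 = \left(-9108 + 16\right)^{2} + 459623 = \left(-9092\right)^{2} + 459623 = 82664464 + 459623 = 83124087$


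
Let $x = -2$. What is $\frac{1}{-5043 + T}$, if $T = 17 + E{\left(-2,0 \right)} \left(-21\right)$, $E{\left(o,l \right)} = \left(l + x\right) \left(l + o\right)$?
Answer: $- \frac{1}{5110} \approx -0.00019569$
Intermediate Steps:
$E{\left(o,l \right)} = \left(-2 + l\right) \left(l + o\right)$ ($E{\left(o,l \right)} = \left(l - 2\right) \left(l + o\right) = \left(-2 + l\right) \left(l + o\right)$)
$T = -67$ ($T = 17 + \left(0^{2} - 0 - -4 + 0 \left(-2\right)\right) \left(-21\right) = 17 + \left(0 + 0 + 4 + 0\right) \left(-21\right) = 17 + 4 \left(-21\right) = 17 - 84 = -67$)
$\frac{1}{-5043 + T} = \frac{1}{-5043 - 67} = \frac{1}{-5110} = - \frac{1}{5110}$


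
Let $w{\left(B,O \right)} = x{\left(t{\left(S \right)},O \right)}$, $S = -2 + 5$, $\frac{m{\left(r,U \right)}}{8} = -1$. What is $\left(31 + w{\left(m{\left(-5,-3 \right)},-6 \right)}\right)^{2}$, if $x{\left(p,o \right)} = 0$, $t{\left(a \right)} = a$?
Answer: $961$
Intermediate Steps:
$m{\left(r,U \right)} = -8$ ($m{\left(r,U \right)} = 8 \left(-1\right) = -8$)
$S = 3$
$w{\left(B,O \right)} = 0$
$\left(31 + w{\left(m{\left(-5,-3 \right)},-6 \right)}\right)^{2} = \left(31 + 0\right)^{2} = 31^{2} = 961$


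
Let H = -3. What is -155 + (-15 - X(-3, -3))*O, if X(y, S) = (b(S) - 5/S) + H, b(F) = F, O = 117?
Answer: -1403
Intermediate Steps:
X(y, S) = -3 + S - 5/S (X(y, S) = (S - 5/S) - 3 = -3 + S - 5/S)
-155 + (-15 - X(-3, -3))*O = -155 + (-15 - (-3 - 3 - 5/(-3)))*117 = -155 + (-15 - (-3 - 3 - 5*(-1/3)))*117 = -155 + (-15 - (-3 - 3 + 5/3))*117 = -155 + (-15 - 1*(-13/3))*117 = -155 + (-15 + 13/3)*117 = -155 - 32/3*117 = -155 - 1248 = -1403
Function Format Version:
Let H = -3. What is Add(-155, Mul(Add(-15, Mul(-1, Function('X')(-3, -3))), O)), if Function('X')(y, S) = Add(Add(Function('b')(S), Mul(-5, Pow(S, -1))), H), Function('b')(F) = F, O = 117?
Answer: -1403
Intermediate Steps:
Function('X')(y, S) = Add(-3, S, Mul(-5, Pow(S, -1))) (Function('X')(y, S) = Add(Add(S, Mul(-5, Pow(S, -1))), -3) = Add(-3, S, Mul(-5, Pow(S, -1))))
Add(-155, Mul(Add(-15, Mul(-1, Function('X')(-3, -3))), O)) = Add(-155, Mul(Add(-15, Mul(-1, Add(-3, -3, Mul(-5, Pow(-3, -1))))), 117)) = Add(-155, Mul(Add(-15, Mul(-1, Add(-3, -3, Mul(-5, Rational(-1, 3))))), 117)) = Add(-155, Mul(Add(-15, Mul(-1, Add(-3, -3, Rational(5, 3)))), 117)) = Add(-155, Mul(Add(-15, Mul(-1, Rational(-13, 3))), 117)) = Add(-155, Mul(Add(-15, Rational(13, 3)), 117)) = Add(-155, Mul(Rational(-32, 3), 117)) = Add(-155, -1248) = -1403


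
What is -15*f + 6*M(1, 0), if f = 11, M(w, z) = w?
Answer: -159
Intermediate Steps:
-15*f + 6*M(1, 0) = -15*11 + 6*1 = -165 + 6 = -159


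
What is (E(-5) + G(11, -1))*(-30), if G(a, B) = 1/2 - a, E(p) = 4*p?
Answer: 915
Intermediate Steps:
G(a, B) = ½ - a
(E(-5) + G(11, -1))*(-30) = (4*(-5) + (½ - 1*11))*(-30) = (-20 + (½ - 11))*(-30) = (-20 - 21/2)*(-30) = -61/2*(-30) = 915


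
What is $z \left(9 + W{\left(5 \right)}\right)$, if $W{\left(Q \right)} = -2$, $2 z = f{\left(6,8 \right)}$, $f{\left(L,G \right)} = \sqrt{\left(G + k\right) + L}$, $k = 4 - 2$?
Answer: $14$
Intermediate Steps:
$k = 2$ ($k = 4 - 2 = 2$)
$f{\left(L,G \right)} = \sqrt{2 + G + L}$ ($f{\left(L,G \right)} = \sqrt{\left(G + 2\right) + L} = \sqrt{\left(2 + G\right) + L} = \sqrt{2 + G + L}$)
$z = 2$ ($z = \frac{\sqrt{2 + 8 + 6}}{2} = \frac{\sqrt{16}}{2} = \frac{1}{2} \cdot 4 = 2$)
$z \left(9 + W{\left(5 \right)}\right) = 2 \left(9 - 2\right) = 2 \cdot 7 = 14$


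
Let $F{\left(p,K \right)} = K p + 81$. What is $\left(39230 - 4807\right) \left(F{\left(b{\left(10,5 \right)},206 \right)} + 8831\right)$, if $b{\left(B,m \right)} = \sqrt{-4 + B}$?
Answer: $306777776 + 7091138 \sqrt{6} \approx 3.2415 \cdot 10^{8}$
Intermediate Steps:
$F{\left(p,K \right)} = 81 + K p$
$\left(39230 - 4807\right) \left(F{\left(b{\left(10,5 \right)},206 \right)} + 8831\right) = \left(39230 - 4807\right) \left(\left(81 + 206 \sqrt{-4 + 10}\right) + 8831\right) = 34423 \left(\left(81 + 206 \sqrt{6}\right) + 8831\right) = 34423 \left(8912 + 206 \sqrt{6}\right) = 306777776 + 7091138 \sqrt{6}$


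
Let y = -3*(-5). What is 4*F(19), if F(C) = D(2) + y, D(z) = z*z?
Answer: 76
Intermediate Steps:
D(z) = z²
y = 15
F(C) = 19 (F(C) = 2² + 15 = 4 + 15 = 19)
4*F(19) = 4*19 = 76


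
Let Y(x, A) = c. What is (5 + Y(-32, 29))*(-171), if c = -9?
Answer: 684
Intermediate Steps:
Y(x, A) = -9
(5 + Y(-32, 29))*(-171) = (5 - 9)*(-171) = -4*(-171) = 684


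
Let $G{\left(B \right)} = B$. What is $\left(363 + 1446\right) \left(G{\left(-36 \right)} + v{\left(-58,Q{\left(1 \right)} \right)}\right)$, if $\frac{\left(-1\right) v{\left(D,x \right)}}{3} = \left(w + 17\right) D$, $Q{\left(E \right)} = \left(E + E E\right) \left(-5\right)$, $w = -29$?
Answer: $-3842316$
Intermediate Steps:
$Q{\left(E \right)} = - 5 E - 5 E^{2}$ ($Q{\left(E \right)} = \left(E + E^{2}\right) \left(-5\right) = - 5 E - 5 E^{2}$)
$v{\left(D,x \right)} = 36 D$ ($v{\left(D,x \right)} = - 3 \left(-29 + 17\right) D = - 3 \left(- 12 D\right) = 36 D$)
$\left(363 + 1446\right) \left(G{\left(-36 \right)} + v{\left(-58,Q{\left(1 \right)} \right)}\right) = \left(363 + 1446\right) \left(-36 + 36 \left(-58\right)\right) = 1809 \left(-36 - 2088\right) = 1809 \left(-2124\right) = -3842316$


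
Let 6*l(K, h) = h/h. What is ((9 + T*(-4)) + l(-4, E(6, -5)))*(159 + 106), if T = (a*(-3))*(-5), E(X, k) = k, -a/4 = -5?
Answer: -1893425/6 ≈ -3.1557e+5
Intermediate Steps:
a = 20 (a = -4*(-5) = 20)
l(K, h) = ⅙ (l(K, h) = (h/h)/6 = (⅙)*1 = ⅙)
T = 300 (T = (20*(-3))*(-5) = -60*(-5) = 300)
((9 + T*(-4)) + l(-4, E(6, -5)))*(159 + 106) = ((9 + 300*(-4)) + ⅙)*(159 + 106) = ((9 - 1200) + ⅙)*265 = (-1191 + ⅙)*265 = -7145/6*265 = -1893425/6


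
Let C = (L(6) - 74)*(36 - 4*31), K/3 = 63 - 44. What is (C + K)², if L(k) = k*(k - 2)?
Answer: 19864849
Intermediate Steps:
L(k) = k*(-2 + k)
K = 57 (K = 3*(63 - 44) = 3*19 = 57)
C = 4400 (C = (6*(-2 + 6) - 74)*(36 - 4*31) = (6*4 - 74)*(36 - 124) = (24 - 74)*(-88) = -50*(-88) = 4400)
(C + K)² = (4400 + 57)² = 4457² = 19864849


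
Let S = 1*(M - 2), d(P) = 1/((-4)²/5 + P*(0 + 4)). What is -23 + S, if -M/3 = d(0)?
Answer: -415/16 ≈ -25.938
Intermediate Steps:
d(P) = 1/(16/5 + 4*P) (d(P) = 1/(16*(⅕) + P*4) = 1/(16/5 + 4*P))
M = -15/16 (M = -15/(4*(4 + 5*0)) = -15/(4*(4 + 0)) = -15/(4*4) = -3*5/16 = -15/16 ≈ -0.93750)
S = -47/16 (S = 1*(-15/16 - 2) = 1*(-47/16) = -47/16 ≈ -2.9375)
-23 + S = -23 - 47/16 = -415/16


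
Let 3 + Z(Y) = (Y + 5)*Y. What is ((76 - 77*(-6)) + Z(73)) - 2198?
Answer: 4031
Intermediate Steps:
Z(Y) = -3 + Y*(5 + Y) (Z(Y) = -3 + (Y + 5)*Y = -3 + (5 + Y)*Y = -3 + Y*(5 + Y))
((76 - 77*(-6)) + Z(73)) - 2198 = ((76 - 77*(-6)) + (-3 + 73² + 5*73)) - 2198 = ((76 + 462) + (-3 + 5329 + 365)) - 2198 = (538 + 5691) - 2198 = 6229 - 2198 = 4031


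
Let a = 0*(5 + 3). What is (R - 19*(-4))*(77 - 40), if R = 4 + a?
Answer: 2960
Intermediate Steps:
a = 0 (a = 0*8 = 0)
R = 4 (R = 4 + 0 = 4)
(R - 19*(-4))*(77 - 40) = (4 - 19*(-4))*(77 - 40) = (4 + 76)*37 = 80*37 = 2960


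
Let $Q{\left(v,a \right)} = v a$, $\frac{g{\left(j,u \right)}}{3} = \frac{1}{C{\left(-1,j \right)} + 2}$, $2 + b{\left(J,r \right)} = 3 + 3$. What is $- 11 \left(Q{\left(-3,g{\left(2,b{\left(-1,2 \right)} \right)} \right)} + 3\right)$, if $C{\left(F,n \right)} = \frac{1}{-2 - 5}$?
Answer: $\frac{264}{13} \approx 20.308$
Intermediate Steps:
$b{\left(J,r \right)} = 4$ ($b{\left(J,r \right)} = -2 + \left(3 + 3\right) = -2 + 6 = 4$)
$C{\left(F,n \right)} = - \frac{1}{7}$ ($C{\left(F,n \right)} = \frac{1}{-7} = - \frac{1}{7}$)
$g{\left(j,u \right)} = \frac{21}{13}$ ($g{\left(j,u \right)} = \frac{3}{- \frac{1}{7} + 2} = \frac{3}{\frac{13}{7}} = 3 \cdot \frac{7}{13} = \frac{21}{13}$)
$Q{\left(v,a \right)} = a v$
$- 11 \left(Q{\left(-3,g{\left(2,b{\left(-1,2 \right)} \right)} \right)} + 3\right) = - 11 \left(\frac{21}{13} \left(-3\right) + 3\right) = - 11 \left(- \frac{63}{13} + 3\right) = \left(-11\right) \left(- \frac{24}{13}\right) = \frac{264}{13}$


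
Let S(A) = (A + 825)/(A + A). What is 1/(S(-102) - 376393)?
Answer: -68/25594965 ≈ -2.6568e-6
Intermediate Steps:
S(A) = (825 + A)/(2*A) (S(A) = (825 + A)/((2*A)) = (825 + A)*(1/(2*A)) = (825 + A)/(2*A))
1/(S(-102) - 376393) = 1/((1/2)*(825 - 102)/(-102) - 376393) = 1/((1/2)*(-1/102)*723 - 376393) = 1/(-241/68 - 376393) = 1/(-25594965/68) = -68/25594965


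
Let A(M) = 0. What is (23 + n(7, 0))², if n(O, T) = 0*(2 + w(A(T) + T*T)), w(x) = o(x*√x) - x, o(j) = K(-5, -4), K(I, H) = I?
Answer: 529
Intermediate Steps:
o(j) = -5
w(x) = -5 - x
n(O, T) = 0 (n(O, T) = 0*(2 + (-5 - (0 + T*T))) = 0*(2 + (-5 - (0 + T²))) = 0*(2 + (-5 - T²)) = 0*(-3 - T²) = 0)
(23 + n(7, 0))² = (23 + 0)² = 23² = 529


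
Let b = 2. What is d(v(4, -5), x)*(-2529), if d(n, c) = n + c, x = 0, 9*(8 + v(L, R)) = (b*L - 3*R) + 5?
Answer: 12364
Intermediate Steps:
v(L, R) = -67/9 - R/3 + 2*L/9 (v(L, R) = -8 + ((2*L - 3*R) + 5)/9 = -8 + ((-3*R + 2*L) + 5)/9 = -8 + (5 - 3*R + 2*L)/9 = -8 + (5/9 - R/3 + 2*L/9) = -67/9 - R/3 + 2*L/9)
d(n, c) = c + n
d(v(4, -5), x)*(-2529) = (0 + (-67/9 - ⅓*(-5) + (2/9)*4))*(-2529) = (0 + (-67/9 + 5/3 + 8/9))*(-2529) = (0 - 44/9)*(-2529) = -44/9*(-2529) = 12364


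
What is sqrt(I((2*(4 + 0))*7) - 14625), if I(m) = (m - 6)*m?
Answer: 5*I*sqrt(473) ≈ 108.74*I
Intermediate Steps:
I(m) = m*(-6 + m) (I(m) = (-6 + m)*m = m*(-6 + m))
sqrt(I((2*(4 + 0))*7) - 14625) = sqrt(((2*(4 + 0))*7)*(-6 + (2*(4 + 0))*7) - 14625) = sqrt(((2*4)*7)*(-6 + (2*4)*7) - 14625) = sqrt((8*7)*(-6 + 8*7) - 14625) = sqrt(56*(-6 + 56) - 14625) = sqrt(56*50 - 14625) = sqrt(2800 - 14625) = sqrt(-11825) = 5*I*sqrt(473)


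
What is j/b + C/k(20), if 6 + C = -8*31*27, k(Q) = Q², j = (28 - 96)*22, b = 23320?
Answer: -178283/10600 ≈ -16.819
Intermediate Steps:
j = -1496 (j = -68*22 = -1496)
C = -6702 (C = -6 - 8*31*27 = -6 - 248*27 = -6 - 6696 = -6702)
j/b + C/k(20) = -1496/23320 - 6702/(20²) = -1496*1/23320 - 6702/400 = -17/265 - 6702*1/400 = -17/265 - 3351/200 = -178283/10600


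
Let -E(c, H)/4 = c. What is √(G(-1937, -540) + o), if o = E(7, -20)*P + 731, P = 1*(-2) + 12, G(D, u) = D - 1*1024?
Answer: I*√2510 ≈ 50.1*I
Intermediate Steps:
E(c, H) = -4*c
G(D, u) = -1024 + D (G(D, u) = D - 1024 = -1024 + D)
P = 10 (P = -2 + 12 = 10)
o = 451 (o = -4*7*10 + 731 = -28*10 + 731 = -280 + 731 = 451)
√(G(-1937, -540) + o) = √((-1024 - 1937) + 451) = √(-2961 + 451) = √(-2510) = I*√2510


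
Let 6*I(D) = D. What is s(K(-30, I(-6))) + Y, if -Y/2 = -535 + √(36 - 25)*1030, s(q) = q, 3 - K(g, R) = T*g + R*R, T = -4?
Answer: 952 - 2060*√11 ≈ -5880.3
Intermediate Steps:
I(D) = D/6
K(g, R) = 3 - R² + 4*g (K(g, R) = 3 - (-4*g + R*R) = 3 - (-4*g + R²) = 3 - (R² - 4*g) = 3 + (-R² + 4*g) = 3 - R² + 4*g)
Y = 1070 - 2060*√11 (Y = -2*(-535 + √(36 - 25)*1030) = -2*(-535 + √11*1030) = -2*(-535 + 1030*√11) = 1070 - 2060*√11 ≈ -5762.3)
s(K(-30, I(-6))) + Y = (3 - ((⅙)*(-6))² + 4*(-30)) + (1070 - 2060*√11) = (3 - 1*(-1)² - 120) + (1070 - 2060*√11) = (3 - 1*1 - 120) + (1070 - 2060*√11) = (3 - 1 - 120) + (1070 - 2060*√11) = -118 + (1070 - 2060*√11) = 952 - 2060*√11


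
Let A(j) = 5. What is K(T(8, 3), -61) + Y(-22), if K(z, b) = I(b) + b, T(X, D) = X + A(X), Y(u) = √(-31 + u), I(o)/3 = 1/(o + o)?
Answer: -7445/122 + I*√53 ≈ -61.025 + 7.2801*I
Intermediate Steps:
I(o) = 3/(2*o) (I(o) = 3/(o + o) = 3/((2*o)) = 3*(1/(2*o)) = 3/(2*o))
T(X, D) = 5 + X (T(X, D) = X + 5 = 5 + X)
K(z, b) = b + 3/(2*b) (K(z, b) = 3/(2*b) + b = b + 3/(2*b))
K(T(8, 3), -61) + Y(-22) = (-61 + (3/2)/(-61)) + √(-31 - 22) = (-61 + (3/2)*(-1/61)) + √(-53) = (-61 - 3/122) + I*√53 = -7445/122 + I*√53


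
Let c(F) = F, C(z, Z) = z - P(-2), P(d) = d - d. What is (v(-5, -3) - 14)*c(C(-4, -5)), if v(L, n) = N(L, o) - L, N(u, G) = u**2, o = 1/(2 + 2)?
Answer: -64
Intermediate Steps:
o = 1/4 ≈ 0.25000
P(d) = 0
C(z, Z) = z (C(z, Z) = z - 1*0 = z + 0 = z)
v(L, n) = L**2 - L
(v(-5, -3) - 14)*c(C(-4, -5)) = (-5*(-1 - 5) - 14)*(-4) = (-5*(-6) - 14)*(-4) = (30 - 14)*(-4) = 16*(-4) = -64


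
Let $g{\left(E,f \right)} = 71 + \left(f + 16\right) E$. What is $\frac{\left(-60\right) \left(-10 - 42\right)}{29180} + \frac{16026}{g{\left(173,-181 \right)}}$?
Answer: $- \frac{9469995}{20771783} \approx -0.45591$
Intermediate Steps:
$g{\left(E,f \right)} = 71 + E \left(16 + f\right)$ ($g{\left(E,f \right)} = 71 + \left(16 + f\right) E = 71 + E \left(16 + f\right)$)
$\frac{\left(-60\right) \left(-10 - 42\right)}{29180} + \frac{16026}{g{\left(173,-181 \right)}} = \frac{\left(-60\right) \left(-10 - 42\right)}{29180} + \frac{16026}{71 + 16 \cdot 173 + 173 \left(-181\right)} = \left(-60\right) \left(-52\right) \frac{1}{29180} + \frac{16026}{71 + 2768 - 31313} = 3120 \cdot \frac{1}{29180} + \frac{16026}{-28474} = \frac{156}{1459} + 16026 \left(- \frac{1}{28474}\right) = \frac{156}{1459} - \frac{8013}{14237} = - \frac{9469995}{20771783}$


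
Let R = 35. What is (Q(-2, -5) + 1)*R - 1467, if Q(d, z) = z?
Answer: -1607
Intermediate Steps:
(Q(-2, -5) + 1)*R - 1467 = (-5 + 1)*35 - 1467 = -4*35 - 1467 = -140 - 1467 = -1607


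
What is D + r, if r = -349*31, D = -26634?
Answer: -37453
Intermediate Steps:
r = -10819
D + r = -26634 - 10819 = -37453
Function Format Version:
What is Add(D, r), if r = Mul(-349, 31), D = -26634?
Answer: -37453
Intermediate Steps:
r = -10819
Add(D, r) = Add(-26634, -10819) = -37453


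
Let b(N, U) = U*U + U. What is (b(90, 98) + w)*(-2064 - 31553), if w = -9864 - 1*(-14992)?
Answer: -498540110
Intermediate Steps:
b(N, U) = U + U² (b(N, U) = U² + U = U + U²)
w = 5128 (w = -9864 + 14992 = 5128)
(b(90, 98) + w)*(-2064 - 31553) = (98*(1 + 98) + 5128)*(-2064 - 31553) = (98*99 + 5128)*(-33617) = (9702 + 5128)*(-33617) = 14830*(-33617) = -498540110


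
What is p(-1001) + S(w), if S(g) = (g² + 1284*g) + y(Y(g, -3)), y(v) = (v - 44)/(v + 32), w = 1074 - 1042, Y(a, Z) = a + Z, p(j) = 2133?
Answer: 2698930/61 ≈ 44245.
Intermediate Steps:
Y(a, Z) = Z + a
w = 32
y(v) = (-44 + v)/(32 + v)
S(g) = g² + 1284*g + (-47 + g)/(29 + g) (S(g) = (g² + 1284*g) + (-44 + (-3 + g))/(32 + (-3 + g)) = (g² + 1284*g) + (-47 + g)/(29 + g) = g² + 1284*g + (-47 + g)/(29 + g))
p(-1001) + S(w) = 2133 + (-47 + 32 + 32*(29 + 32)*(1284 + 32))/(29 + 32) = 2133 + (-47 + 32 + 32*61*1316)/61 = 2133 + (-47 + 32 + 2568832)/61 = 2133 + (1/61)*2568817 = 2133 + 2568817/61 = 2698930/61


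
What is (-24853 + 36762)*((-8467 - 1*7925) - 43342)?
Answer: -711372206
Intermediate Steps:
(-24853 + 36762)*((-8467 - 1*7925) - 43342) = 11909*((-8467 - 7925) - 43342) = 11909*(-16392 - 43342) = 11909*(-59734) = -711372206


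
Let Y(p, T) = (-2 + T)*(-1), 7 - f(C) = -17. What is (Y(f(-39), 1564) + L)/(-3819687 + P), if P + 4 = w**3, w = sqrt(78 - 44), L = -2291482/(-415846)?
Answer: 1236166541034635/3033604740579010371 + 11003419490*sqrt(34)/3033604740579010371 ≈ 0.00040751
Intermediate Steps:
f(C) = 24 (f(C) = 7 - 1*(-17) = 7 + 17 = 24)
Y(p, T) = 2 - T
L = 1145741/207923 (L = -2291482*(-1/415846) = 1145741/207923 ≈ 5.5104)
w = sqrt(34) ≈ 5.8309
P = -4 + 34*sqrt(34) (P = -4 + (sqrt(34))**3 = -4 + 34*sqrt(34) ≈ 194.25)
(Y(f(-39), 1564) + L)/(-3819687 + P) = ((2 - 1*1564) + 1145741/207923)/(-3819687 + (-4 + 34*sqrt(34))) = ((2 - 1564) + 1145741/207923)/(-3819691 + 34*sqrt(34)) = (-1562 + 1145741/207923)/(-3819691 + 34*sqrt(34)) = -323629985/(207923*(-3819691 + 34*sqrt(34)))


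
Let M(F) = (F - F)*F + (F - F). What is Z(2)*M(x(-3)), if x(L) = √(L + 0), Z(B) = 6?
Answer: 0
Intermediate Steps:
x(L) = √L
M(F) = 0 (M(F) = 0*F + 0 = 0 + 0 = 0)
Z(2)*M(x(-3)) = 6*0 = 0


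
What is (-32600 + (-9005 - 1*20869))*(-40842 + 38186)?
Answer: 165930944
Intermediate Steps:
(-32600 + (-9005 - 1*20869))*(-40842 + 38186) = (-32600 + (-9005 - 20869))*(-2656) = (-32600 - 29874)*(-2656) = -62474*(-2656) = 165930944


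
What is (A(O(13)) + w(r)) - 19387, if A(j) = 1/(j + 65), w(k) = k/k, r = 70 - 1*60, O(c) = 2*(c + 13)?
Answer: -2268161/117 ≈ -19386.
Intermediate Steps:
O(c) = 26 + 2*c (O(c) = 2*(13 + c) = 26 + 2*c)
r = 10 (r = 70 - 60 = 10)
w(k) = 1
A(j) = 1/(65 + j)
(A(O(13)) + w(r)) - 19387 = (1/(65 + (26 + 2*13)) + 1) - 19387 = (1/(65 + (26 + 26)) + 1) - 19387 = (1/(65 + 52) + 1) - 19387 = (1/117 + 1) - 19387 = 118/117 - 19387 = -2268161/117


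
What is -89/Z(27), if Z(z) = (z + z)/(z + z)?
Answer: -89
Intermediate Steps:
Z(z) = 1 (Z(z) = (2*z)/((2*z)) = (2*z)*(1/(2*z)) = 1)
-89/Z(27) = -89/1 = -89*1 = -89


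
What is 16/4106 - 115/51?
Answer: -235687/104703 ≈ -2.2510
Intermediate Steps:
16/4106 - 115/51 = 16*(1/4106) - 115*1/51 = 8/2053 - 115/51 = -235687/104703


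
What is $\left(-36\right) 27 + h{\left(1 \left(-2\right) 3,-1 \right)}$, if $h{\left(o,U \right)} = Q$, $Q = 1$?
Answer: $-971$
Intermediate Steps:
$h{\left(o,U \right)} = 1$
$\left(-36\right) 27 + h{\left(1 \left(-2\right) 3,-1 \right)} = \left(-36\right) 27 + 1 = -972 + 1 = -971$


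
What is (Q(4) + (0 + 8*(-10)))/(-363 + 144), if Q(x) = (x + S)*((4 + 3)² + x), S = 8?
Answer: -556/219 ≈ -2.5388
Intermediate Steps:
Q(x) = (8 + x)*(49 + x) (Q(x) = (x + 8)*((4 + 3)² + x) = (8 + x)*(7² + x) = (8 + x)*(49 + x))
(Q(4) + (0 + 8*(-10)))/(-363 + 144) = ((392 + 4² + 57*4) + (0 + 8*(-10)))/(-363 + 144) = ((392 + 16 + 228) + (0 - 80))/(-219) = (636 - 80)*(-1/219) = 556*(-1/219) = -556/219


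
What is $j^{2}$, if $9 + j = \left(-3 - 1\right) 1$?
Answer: $169$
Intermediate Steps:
$j = -13$ ($j = -9 + \left(-3 - 1\right) 1 = -9 - 4 = -13$)
$j^{2} = \left(-13\right)^{2} = 169$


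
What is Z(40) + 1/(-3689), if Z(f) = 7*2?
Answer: 51645/3689 ≈ 14.000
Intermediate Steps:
Z(f) = 14
Z(40) + 1/(-3689) = 14 + 1/(-3689) = 14 - 1/3689 = 51645/3689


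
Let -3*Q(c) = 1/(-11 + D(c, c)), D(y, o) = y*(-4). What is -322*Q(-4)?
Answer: 322/15 ≈ 21.467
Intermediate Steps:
D(y, o) = -4*y
Q(c) = -1/(3*(-11 - 4*c))
-322*Q(-4) = -322/(3*(11 + 4*(-4))) = -322/(3*(11 - 16)) = -322/(3*(-5)) = -322*(-1)/(3*5) = -322*(-1/15) = 322/15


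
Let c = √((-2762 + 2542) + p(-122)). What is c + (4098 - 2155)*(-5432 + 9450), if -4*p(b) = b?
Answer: 7806974 + I*√758/2 ≈ 7.807e+6 + 13.766*I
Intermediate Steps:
p(b) = -b/4
c = I*√758/2 (c = √((-2762 + 2542) - ¼*(-122)) = √(-220 + 61/2) = √(-379/2) = I*√758/2 ≈ 13.766*I)
c + (4098 - 2155)*(-5432 + 9450) = I*√758/2 + (4098 - 2155)*(-5432 + 9450) = I*√758/2 + 1943*4018 = I*√758/2 + 7806974 = 7806974 + I*√758/2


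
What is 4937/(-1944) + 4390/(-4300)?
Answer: -1488163/417960 ≈ -3.5605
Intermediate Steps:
4937/(-1944) + 4390/(-4300) = 4937*(-1/1944) + 4390*(-1/4300) = -4937/1944 - 439/430 = -1488163/417960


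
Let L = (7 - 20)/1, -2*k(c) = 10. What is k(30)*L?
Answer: 65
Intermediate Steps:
k(c) = -5 (k(c) = -½*10 = -5)
L = -13 (L = -13*1 = -13)
k(30)*L = -5*(-13) = 65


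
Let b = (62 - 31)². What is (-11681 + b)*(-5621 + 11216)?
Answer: -59978400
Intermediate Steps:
b = 961 (b = 31² = 961)
(-11681 + b)*(-5621 + 11216) = (-11681 + 961)*(-5621 + 11216) = -10720*5595 = -59978400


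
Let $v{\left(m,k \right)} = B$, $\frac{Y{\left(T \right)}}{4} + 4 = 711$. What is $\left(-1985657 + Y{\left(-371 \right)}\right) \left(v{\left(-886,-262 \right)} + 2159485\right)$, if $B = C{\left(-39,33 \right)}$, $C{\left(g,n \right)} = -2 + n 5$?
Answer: $-4282212684192$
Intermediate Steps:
$C{\left(g,n \right)} = -2 + 5 n$
$B = 163$ ($B = -2 + 5 \cdot 33 = -2 + 165 = 163$)
$Y{\left(T \right)} = 2828$ ($Y{\left(T \right)} = -16 + 4 \cdot 711 = -16 + 2844 = 2828$)
$v{\left(m,k \right)} = 163$
$\left(-1985657 + Y{\left(-371 \right)}\right) \left(v{\left(-886,-262 \right)} + 2159485\right) = \left(-1985657 + 2828\right) \left(163 + 2159485\right) = \left(-1982829\right) 2159648 = -4282212684192$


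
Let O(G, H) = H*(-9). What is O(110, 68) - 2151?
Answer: -2763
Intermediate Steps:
O(G, H) = -9*H
O(110, 68) - 2151 = -9*68 - 2151 = -612 - 2151 = -2763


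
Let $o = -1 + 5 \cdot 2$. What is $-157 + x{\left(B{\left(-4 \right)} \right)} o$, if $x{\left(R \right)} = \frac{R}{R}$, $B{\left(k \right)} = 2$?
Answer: $-148$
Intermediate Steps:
$x{\left(R \right)} = 1$
$o = 9$ ($o = -1 + 10 = 9$)
$-157 + x{\left(B{\left(-4 \right)} \right)} o = -157 + 1 \cdot 9 = -157 + 9 = -148$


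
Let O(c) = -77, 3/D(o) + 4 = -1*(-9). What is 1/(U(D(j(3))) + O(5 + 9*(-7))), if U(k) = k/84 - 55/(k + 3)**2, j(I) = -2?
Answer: -2835/230306 ≈ -0.012310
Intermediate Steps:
D(o) = 3/5 (D(o) = 3/(-4 - 1*(-9)) = 3/(-4 + 9) = 3/5)
U(k) = -55/(3 + k)**2 + k/84 (U(k) = k*(1/84) - 55/(3 + k)**2 = k/84 - 55/(3 + k)**2 = -55/(3 + k)**2 + k/84)
1/(U(D(j(3))) + O(5 + 9*(-7))) = 1/((-55/(3 + 3/5)**2 + (1/84)*(3/5)) - 77) = 1/((-55/(18/5)**2 + 1/140) - 77) = 1/((-55*25/324 + 1/140) - 77) = 1/((-1375/324 + 1/140) - 77) = 1/(-12011/2835 - 77) = 1/(-230306/2835) = -2835/230306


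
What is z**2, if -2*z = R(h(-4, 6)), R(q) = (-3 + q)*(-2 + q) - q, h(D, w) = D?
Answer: 529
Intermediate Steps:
R(q) = -q + (-3 + q)*(-2 + q)
z = -23 (z = -(6 + (-4)**2 - 6*(-4))/2 = -(6 + 16 + 24)/2 = -1/2*46 = -23)
z**2 = (-23)**2 = 529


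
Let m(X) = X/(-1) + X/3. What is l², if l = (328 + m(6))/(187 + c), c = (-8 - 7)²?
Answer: 6561/10609 ≈ 0.61844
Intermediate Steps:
c = 225 (c = (-15)² = 225)
m(X) = -2*X/3 (m(X) = X*(-1) + X*(⅓) = -X + X/3 = -2*X/3)
l = 81/103 (l = (328 - ⅔*6)/(187 + 225) = (328 - 4)/412 = 324*(1/412) = 81/103 ≈ 0.78641)
l² = (81/103)² = 6561/10609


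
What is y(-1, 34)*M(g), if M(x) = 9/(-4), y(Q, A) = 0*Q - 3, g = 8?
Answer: 27/4 ≈ 6.7500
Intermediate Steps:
y(Q, A) = -3 (y(Q, A) = 0 - 3 = -3)
M(x) = -9/4 (M(x) = 9*(-¼) = -9/4)
y(-1, 34)*M(g) = -3*(-9/4) = 27/4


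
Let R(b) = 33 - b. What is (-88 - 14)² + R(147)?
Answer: 10290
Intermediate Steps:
(-88 - 14)² + R(147) = (-88 - 14)² + (33 - 1*147) = (-102)² + (33 - 147) = 10404 - 114 = 10290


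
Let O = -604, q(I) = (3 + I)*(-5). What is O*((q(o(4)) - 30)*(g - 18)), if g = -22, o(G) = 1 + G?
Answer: -1691200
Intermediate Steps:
q(I) = -15 - 5*I
O*((q(o(4)) - 30)*(g - 18)) = -604*((-15 - 5*(1 + 4)) - 30)*(-22 - 18) = -604*((-15 - 5*5) - 30)*(-40) = -604*((-15 - 25) - 30)*(-40) = -604*(-40 - 30)*(-40) = -(-42280)*(-40) = -604*2800 = -1691200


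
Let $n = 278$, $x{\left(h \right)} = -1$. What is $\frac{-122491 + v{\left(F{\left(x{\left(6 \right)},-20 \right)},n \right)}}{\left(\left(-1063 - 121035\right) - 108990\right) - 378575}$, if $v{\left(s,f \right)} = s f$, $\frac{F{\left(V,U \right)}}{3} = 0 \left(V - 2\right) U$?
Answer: $\frac{122491}{609663} \approx 0.20092$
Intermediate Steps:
$F{\left(V,U \right)} = 0$ ($F{\left(V,U \right)} = 3 \cdot 0 \left(V - 2\right) U = 3 \cdot 0 \left(-2 + V\right) U = 3 \cdot 0 U = 3 \cdot 0 = 0$)
$v{\left(s,f \right)} = f s$
$\frac{-122491 + v{\left(F{\left(x{\left(6 \right)},-20 \right)},n \right)}}{\left(\left(-1063 - 121035\right) - 108990\right) - 378575} = \frac{-122491 + 278 \cdot 0}{\left(\left(-1063 - 121035\right) - 108990\right) - 378575} = \frac{-122491 + 0}{\left(-122098 - 108990\right) - 378575} = - \frac{122491}{-231088 - 378575} = - \frac{122491}{-609663} = \left(-122491\right) \left(- \frac{1}{609663}\right) = \frac{122491}{609663}$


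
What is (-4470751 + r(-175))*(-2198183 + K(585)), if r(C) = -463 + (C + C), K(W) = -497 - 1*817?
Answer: 9835191603308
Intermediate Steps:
K(W) = -1314 (K(W) = -497 - 817 = -1314)
r(C) = -463 + 2*C
(-4470751 + r(-175))*(-2198183 + K(585)) = (-4470751 + (-463 + 2*(-175)))*(-2198183 - 1314) = (-4470751 + (-463 - 350))*(-2199497) = (-4470751 - 813)*(-2199497) = -4471564*(-2199497) = 9835191603308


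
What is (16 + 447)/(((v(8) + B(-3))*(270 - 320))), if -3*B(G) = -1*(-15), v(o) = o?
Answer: -463/150 ≈ -3.0867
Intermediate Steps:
B(G) = -5 (B(G) = -(-1)*(-15)/3 = -1/3*15 = -5)
(16 + 447)/(((v(8) + B(-3))*(270 - 320))) = (16 + 447)/(((8 - 5)*(270 - 320))) = 463/((3*(-50))) = 463/(-150) = 463*(-1/150) = -463/150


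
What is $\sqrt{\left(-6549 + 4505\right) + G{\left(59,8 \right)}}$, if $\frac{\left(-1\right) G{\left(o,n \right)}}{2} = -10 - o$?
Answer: $i \sqrt{1906} \approx 43.658 i$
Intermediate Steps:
$G{\left(o,n \right)} = 20 + 2 o$ ($G{\left(o,n \right)} = - 2 \left(-10 - o\right) = 20 + 2 o$)
$\sqrt{\left(-6549 + 4505\right) + G{\left(59,8 \right)}} = \sqrt{\left(-6549 + 4505\right) + \left(20 + 2 \cdot 59\right)} = \sqrt{-2044 + \left(20 + 118\right)} = \sqrt{-2044 + 138} = \sqrt{-1906} = i \sqrt{1906}$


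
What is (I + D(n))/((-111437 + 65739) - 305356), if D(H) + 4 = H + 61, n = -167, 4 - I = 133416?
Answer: 66761/175527 ≈ 0.38035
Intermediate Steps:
I = -133412 (I = 4 - 1*133416 = 4 - 133416 = -133412)
D(H) = 57 + H (D(H) = -4 + (H + 61) = -4 + (61 + H) = 57 + H)
(I + D(n))/((-111437 + 65739) - 305356) = (-133412 + (57 - 167))/((-111437 + 65739) - 305356) = (-133412 - 110)/(-45698 - 305356) = -133522/(-351054) = -133522*(-1/351054) = 66761/175527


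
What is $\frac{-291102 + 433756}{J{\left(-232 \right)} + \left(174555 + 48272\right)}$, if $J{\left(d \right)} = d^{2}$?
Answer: $\frac{142654}{276651} \approx 0.51565$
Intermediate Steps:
$\frac{-291102 + 433756}{J{\left(-232 \right)} + \left(174555 + 48272\right)} = \frac{-291102 + 433756}{\left(-232\right)^{2} + \left(174555 + 48272\right)} = \frac{142654}{53824 + 222827} = \frac{142654}{276651}$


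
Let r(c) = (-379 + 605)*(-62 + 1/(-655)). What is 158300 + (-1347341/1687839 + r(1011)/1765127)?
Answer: 308906451652317002261/1951408874812215 ≈ 1.5830e+5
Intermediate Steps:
r(c) = -9178086/655 (r(c) = 226*(-62 - 1/655) = 226*(-40611/655) = -9178086/655)
158300 + (-1347341/1687839 + r(1011)/1765127) = 158300 + (-1347341/1687839 - 9178086/655/1765127) = 158300 + (-1347341*1/1687839 - 9178086/655*1/1765127) = 158300 + (-1347341/1687839 - 9178086/1156158185) = 158300 - 1573230456632239/1951408874812215 = 308906451652317002261/1951408874812215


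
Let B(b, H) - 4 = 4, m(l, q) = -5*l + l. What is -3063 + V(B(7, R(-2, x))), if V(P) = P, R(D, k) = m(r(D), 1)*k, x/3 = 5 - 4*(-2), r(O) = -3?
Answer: -3055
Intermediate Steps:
m(l, q) = -4*l
x = 39 (x = 3*(5 - 4*(-2)) = 3*(5 + 8) = 3*13 = 39)
R(D, k) = 12*k (R(D, k) = (-4*(-3))*k = 12*k)
B(b, H) = 8 (B(b, H) = 4 + 4 = 8)
-3063 + V(B(7, R(-2, x))) = -3063 + 8 = -3055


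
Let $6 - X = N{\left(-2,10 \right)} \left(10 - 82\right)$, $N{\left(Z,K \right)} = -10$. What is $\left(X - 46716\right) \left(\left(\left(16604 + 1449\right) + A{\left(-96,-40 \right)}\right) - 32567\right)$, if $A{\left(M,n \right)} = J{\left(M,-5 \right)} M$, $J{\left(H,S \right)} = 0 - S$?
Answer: $711165420$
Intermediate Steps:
$J{\left(H,S \right)} = - S$
$A{\left(M,n \right)} = 5 M$ ($A{\left(M,n \right)} = \left(-1\right) \left(-5\right) M = 5 M$)
$X = -714$ ($X = 6 - - 10 \left(10 - 82\right) = 6 - \left(-10\right) \left(-72\right) = 6 - 720 = -714$)
$\left(X - 46716\right) \left(\left(\left(16604 + 1449\right) + A{\left(-96,-40 \right)}\right) - 32567\right) = \left(-714 - 46716\right) \left(\left(\left(16604 + 1449\right) + 5 \left(-96\right)\right) - 32567\right) = - 47430 \left(\left(18053 - 480\right) - 32567\right) = - 47430 \left(17573 - 32567\right) = \left(-47430\right) \left(-14994\right) = 711165420$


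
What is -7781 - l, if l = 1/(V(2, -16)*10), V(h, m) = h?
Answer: -155621/20 ≈ -7781.0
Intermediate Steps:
l = 1/20 (l = 1/(2*10) = 1/20 ≈ 0.050000)
-7781 - l = -7781 - 1*1/20 = -7781 - 1/20 = -155621/20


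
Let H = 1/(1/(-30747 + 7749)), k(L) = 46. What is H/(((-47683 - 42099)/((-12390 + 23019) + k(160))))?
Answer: 17535975/6413 ≈ 2734.4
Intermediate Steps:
H = -22998 (H = 1/(1/(-22998)) = 1/(-1/22998) = -22998)
H/(((-47683 - 42099)/((-12390 + 23019) + k(160)))) = -22998*((-12390 + 23019) + 46)/(-47683 - 42099) = -22998/((-89782/(10629 + 46))) = -22998/((-89782/10675)) = -22998/((-89782*1/10675)) = -22998/(-12826/1525) = -22998*(-1525/12826) = 17535975/6413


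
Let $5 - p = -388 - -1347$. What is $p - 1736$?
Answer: $-2690$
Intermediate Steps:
$p = -954$ ($p = 5 - \left(-388 - -1347\right) = 5 - \left(-388 + 1347\right) = 5 - 959 = -954$)
$p - 1736 = -954 - 1736 = -2690$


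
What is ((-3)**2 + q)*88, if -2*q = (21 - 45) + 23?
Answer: 836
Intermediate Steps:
q = 1/2 (q = -((21 - 45) + 23)/2 = -(-24 + 23)/2 = -1/2*(-1) = 1/2 ≈ 0.50000)
((-3)**2 + q)*88 = ((-3)**2 + 1/2)*88 = (9 + 1/2)*88 = (19/2)*88 = 836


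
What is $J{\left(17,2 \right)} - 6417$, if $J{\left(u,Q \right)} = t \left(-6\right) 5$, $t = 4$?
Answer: $-6537$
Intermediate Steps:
$J{\left(u,Q \right)} = -120$ ($J{\left(u,Q \right)} = 4 \left(-6\right) 5 = \left(-24\right) 5 = -120$)
$J{\left(17,2 \right)} - 6417 = -120 - 6417 = -6537$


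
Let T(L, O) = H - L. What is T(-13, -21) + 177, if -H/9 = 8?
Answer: 118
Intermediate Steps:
H = -72 (H = -9*8 = -72)
T(L, O) = -72 - L
T(-13, -21) + 177 = (-72 - 1*(-13)) + 177 = (-72 + 13) + 177 = -59 + 177 = 118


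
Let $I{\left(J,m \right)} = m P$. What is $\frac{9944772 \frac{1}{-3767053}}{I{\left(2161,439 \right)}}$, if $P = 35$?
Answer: $- \frac{9944772}{57880769345} \approx -0.00017181$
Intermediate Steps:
$I{\left(J,m \right)} = 35 m$ ($I{\left(J,m \right)} = m 35 = 35 m$)
$\frac{9944772 \frac{1}{-3767053}}{I{\left(2161,439 \right)}} = \frac{9944772 \frac{1}{-3767053}}{35 \cdot 439} = \frac{9944772 \left(- \frac{1}{3767053}\right)}{15365} = \left(- \frac{9944772}{3767053}\right) \frac{1}{15365} = - \frac{9944772}{57880769345}$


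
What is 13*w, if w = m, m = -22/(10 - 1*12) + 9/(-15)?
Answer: 676/5 ≈ 135.20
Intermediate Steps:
m = 52/5 (m = -22/(10 - 12) + 9*(-1/15) = -22/(-2) - ⅗ = -22*(-½) - ⅗ = 11 - ⅗ = 52/5 ≈ 10.400)
w = 52/5 ≈ 10.400
13*w = 13*(52/5) = 676/5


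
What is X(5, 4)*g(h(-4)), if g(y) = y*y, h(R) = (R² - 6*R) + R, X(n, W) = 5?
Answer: 6480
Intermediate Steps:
h(R) = R² - 5*R
g(y) = y²
X(5, 4)*g(h(-4)) = 5*(-4*(-5 - 4))² = 5*(-4*(-9))² = 5*36² = 5*1296 = 6480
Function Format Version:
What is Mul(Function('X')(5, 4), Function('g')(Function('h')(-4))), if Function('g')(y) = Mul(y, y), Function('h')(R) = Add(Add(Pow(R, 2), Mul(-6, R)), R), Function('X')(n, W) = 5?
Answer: 6480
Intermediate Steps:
Function('h')(R) = Add(Pow(R, 2), Mul(-5, R))
Function('g')(y) = Pow(y, 2)
Mul(Function('X')(5, 4), Function('g')(Function('h')(-4))) = Mul(5, Pow(Mul(-4, Add(-5, -4)), 2)) = Mul(5, Pow(Mul(-4, -9), 2)) = Mul(5, Pow(36, 2)) = Mul(5, 1296) = 6480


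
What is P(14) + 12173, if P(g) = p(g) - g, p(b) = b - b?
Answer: 12159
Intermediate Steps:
p(b) = 0
P(g) = -g (P(g) = 0 - g = -g)
P(14) + 12173 = -1*14 + 12173 = -14 + 12173 = 12159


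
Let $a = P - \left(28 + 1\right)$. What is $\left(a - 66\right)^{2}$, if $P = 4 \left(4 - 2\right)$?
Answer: $7569$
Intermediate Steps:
$P = 8$ ($P = 4 \cdot 2 = 8$)
$a = -21$ ($a = 8 - \left(28 + 1\right) = 8 - 29 = -21$)
$\left(a - 66\right)^{2} = \left(-21 - 66\right)^{2} = \left(-87\right)^{2} = 7569$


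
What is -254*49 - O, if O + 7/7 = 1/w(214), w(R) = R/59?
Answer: -2663289/214 ≈ -12445.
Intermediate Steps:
w(R) = R/59 (w(R) = R*(1/59) = R/59)
O = -155/214 (O = -1 + 1/((1/59)*214) = -1 + 1/(214/59) = -1 + 59/214 = -155/214 ≈ -0.72430)
-254*49 - O = -254*49 - 1*(-155/214) = -12446 + 155/214 = -2663289/214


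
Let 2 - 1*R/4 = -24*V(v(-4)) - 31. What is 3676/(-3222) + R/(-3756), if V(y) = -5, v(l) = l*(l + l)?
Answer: -528575/504243 ≈ -1.0483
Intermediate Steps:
v(l) = 2*l² (v(l) = l*(2*l) = 2*l²)
R = -348 (R = 8 - 4*(-24*(-5) - 31) = 8 - 4*(120 - 31) = 8 - 4*89 = 8 - 356 = -348)
3676/(-3222) + R/(-3756) = 3676/(-3222) - 348/(-3756) = 3676*(-1/3222) - 348*(-1/3756) = -1838/1611 + 29/313 = -528575/504243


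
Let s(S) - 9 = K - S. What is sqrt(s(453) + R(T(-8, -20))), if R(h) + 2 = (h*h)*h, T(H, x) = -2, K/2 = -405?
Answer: 4*I*sqrt(79) ≈ 35.553*I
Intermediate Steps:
K = -810 (K = 2*(-405) = -810)
s(S) = -801 - S (s(S) = 9 + (-810 - S) = -801 - S)
R(h) = -2 + h**3 (R(h) = -2 + (h*h)*h = -2 + h**2*h = -2 + h**3)
sqrt(s(453) + R(T(-8, -20))) = sqrt((-801 - 1*453) + (-2 + (-2)**3)) = sqrt((-801 - 453) + (-2 - 8)) = sqrt(-1254 - 10) = sqrt(-1264) = 4*I*sqrt(79)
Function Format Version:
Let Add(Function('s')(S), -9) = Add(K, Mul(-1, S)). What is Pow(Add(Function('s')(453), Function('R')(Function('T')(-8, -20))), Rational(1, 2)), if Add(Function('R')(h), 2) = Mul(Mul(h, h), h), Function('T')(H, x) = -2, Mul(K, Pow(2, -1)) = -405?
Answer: Mul(4, I, Pow(79, Rational(1, 2))) ≈ Mul(35.553, I)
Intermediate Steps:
K = -810 (K = Mul(2, -405) = -810)
Function('s')(S) = Add(-801, Mul(-1, S)) (Function('s')(S) = Add(9, Add(-810, Mul(-1, S))) = Add(-801, Mul(-1, S)))
Function('R')(h) = Add(-2, Pow(h, 3)) (Function('R')(h) = Add(-2, Mul(Mul(h, h), h)) = Add(-2, Mul(Pow(h, 2), h)) = Add(-2, Pow(h, 3)))
Pow(Add(Function('s')(453), Function('R')(Function('T')(-8, -20))), Rational(1, 2)) = Pow(Add(Add(-801, Mul(-1, 453)), Add(-2, Pow(-2, 3))), Rational(1, 2)) = Pow(Add(Add(-801, -453), Add(-2, -8)), Rational(1, 2)) = Pow(Add(-1254, -10), Rational(1, 2)) = Pow(-1264, Rational(1, 2)) = Mul(4, I, Pow(79, Rational(1, 2)))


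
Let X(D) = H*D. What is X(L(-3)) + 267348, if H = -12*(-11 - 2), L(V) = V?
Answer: 266880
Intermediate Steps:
H = 156 (H = -12*(-13) = 156)
X(D) = 156*D
X(L(-3)) + 267348 = 156*(-3) + 267348 = -468 + 267348 = 266880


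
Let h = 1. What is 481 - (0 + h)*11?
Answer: 470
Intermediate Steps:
481 - (0 + h)*11 = 481 - (0 + 1)*11 = 481 - 11 = 470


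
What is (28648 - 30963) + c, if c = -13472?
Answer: -15787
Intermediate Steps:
(28648 - 30963) + c = (28648 - 30963) - 13472 = -2315 - 13472 = -15787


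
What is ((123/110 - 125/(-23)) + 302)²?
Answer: 609397248321/6400900 ≈ 95205.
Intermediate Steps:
((123/110 - 125/(-23)) + 302)² = ((123*(1/110) - 125*(-1/23)) + 302)² = ((123/110 + 125/23) + 302)² = (16579/2530 + 302)² = (780639/2530)² = 609397248321/6400900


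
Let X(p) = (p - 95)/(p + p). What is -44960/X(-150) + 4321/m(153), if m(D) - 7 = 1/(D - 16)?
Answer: -2560689127/47040 ≈ -54436.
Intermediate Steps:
X(p) = (-95 + p)/(2*p) (X(p) = (-95 + p)/((2*p)) = (-95 + p)*(1/(2*p)) = (-95 + p)/(2*p))
m(D) = 7 + 1/(-16 + D) (m(D) = 7 + 1/(D - 16) = 7 + 1/(-16 + D))
-44960/X(-150) + 4321/m(153) = -44960*(-300/(-95 - 150)) + 4321/(((-111 + 7*153)/(-16 + 153))) = -44960/((½)*(-1/150)*(-245)) + 4321/(((-111 + 1071)/137)) = -44960/49/60 + 4321/(((1/137)*960)) = -44960*60/49 + 4321/(960/137) = -2697600/49 + 4321*(137/960) = -2697600/49 + 591977/960 = -2560689127/47040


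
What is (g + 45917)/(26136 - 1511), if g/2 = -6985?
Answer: 31947/24625 ≈ 1.2973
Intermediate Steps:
g = -13970 (g = 2*(-6985) = -13970)
(g + 45917)/(26136 - 1511) = (-13970 + 45917)/(26136 - 1511) = 31947/24625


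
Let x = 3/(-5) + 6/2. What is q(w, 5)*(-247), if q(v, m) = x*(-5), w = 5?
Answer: 2964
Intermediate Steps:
x = 12/5 (x = 3*(-1/5) + 6*(1/2) = -3/5 + 3 = 12/5 ≈ 2.4000)
q(v, m) = -12 (q(v, m) = (12/5)*(-5) = -12)
q(w, 5)*(-247) = -12*(-247) = 2964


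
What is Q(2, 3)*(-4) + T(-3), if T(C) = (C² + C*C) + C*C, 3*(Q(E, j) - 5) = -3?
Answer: 11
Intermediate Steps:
Q(E, j) = 4 (Q(E, j) = 5 + (⅓)*(-3) = 5 - 1 = 4)
T(C) = 3*C² (T(C) = (C² + C²) + C² = 2*C² + C² = 3*C²)
Q(2, 3)*(-4) + T(-3) = 4*(-4) + 3*(-3)² = -16 + 3*9 = -16 + 27 = 11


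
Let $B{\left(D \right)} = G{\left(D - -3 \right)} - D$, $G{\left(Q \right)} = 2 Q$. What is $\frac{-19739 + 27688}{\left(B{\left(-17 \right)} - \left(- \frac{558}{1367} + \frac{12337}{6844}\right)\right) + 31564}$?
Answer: $\frac{74368840852}{295188870917} \approx 0.25194$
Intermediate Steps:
$B{\left(D \right)} = 6 + D$ ($B{\left(D \right)} = 2 \left(D - -3\right) - D = 2 \left(D + 3\right) - D = 2 \left(3 + D\right) - D = \left(6 + 2 D\right) - D = 6 + D$)
$\frac{-19739 + 27688}{\left(B{\left(-17 \right)} - \left(- \frac{558}{1367} + \frac{12337}{6844}\right)\right) + 31564} = \frac{-19739 + 27688}{\left(\left(6 - 17\right) - \left(- \frac{558}{1367} + \frac{12337}{6844}\right)\right) + 31564} = \frac{7949}{\left(-11 - \frac{13045727}{9355748}\right) + 31564} = \frac{7949}{- \frac{115958955}{9355748} + 31564} = \frac{7949}{\frac{295188870917}{9355748}} = 7949 \cdot \frac{9355748}{295188870917} = \frac{74368840852}{295188870917}$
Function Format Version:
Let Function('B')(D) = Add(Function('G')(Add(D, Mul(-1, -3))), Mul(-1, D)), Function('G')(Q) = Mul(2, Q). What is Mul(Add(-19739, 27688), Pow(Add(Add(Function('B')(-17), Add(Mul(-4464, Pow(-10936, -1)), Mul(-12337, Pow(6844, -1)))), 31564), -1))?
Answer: Rational(74368840852, 295188870917) ≈ 0.25194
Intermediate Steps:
Function('B')(D) = Add(6, D) (Function('B')(D) = Add(Mul(2, Add(D, Mul(-1, -3))), Mul(-1, D)) = Add(Mul(2, Add(D, 3)), Mul(-1, D)) = Add(Mul(2, Add(3, D)), Mul(-1, D)) = Add(Add(6, Mul(2, D)), Mul(-1, D)) = Add(6, D))
Mul(Add(-19739, 27688), Pow(Add(Add(Function('B')(-17), Add(Mul(-4464, Pow(-10936, -1)), Mul(-12337, Pow(6844, -1)))), 31564), -1)) = Mul(Add(-19739, 27688), Pow(Add(Add(Add(6, -17), Add(Mul(-4464, Pow(-10936, -1)), Mul(-12337, Pow(6844, -1)))), 31564), -1)) = Mul(7949, Pow(Add(Add(-11, Add(Mul(-4464, Rational(-1, 10936)), Mul(-12337, Rational(1, 6844)))), 31564), -1)) = Mul(7949, Pow(Add(Add(-11, Add(Rational(558, 1367), Rational(-12337, 6844))), 31564), -1)) = Mul(7949, Pow(Add(Add(-11, Rational(-13045727, 9355748)), 31564), -1)) = Mul(7949, Pow(Add(Rational(-115958955, 9355748), 31564), -1)) = Mul(7949, Pow(Rational(295188870917, 9355748), -1)) = Mul(7949, Rational(9355748, 295188870917)) = Rational(74368840852, 295188870917)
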